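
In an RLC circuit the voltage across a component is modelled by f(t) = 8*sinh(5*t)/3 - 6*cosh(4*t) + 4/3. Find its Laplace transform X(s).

By linearity of the Laplace transform, transform each term separately.
L{4/3} = (4/3)/s; (-6)·[L{cosh(4t)} = s/(s^2 - 16)]; (8/3)·[L{sinh(5t)} = 5/(s^2 - 25)].

X(s) = -6*s/(s^2 - 16) + 40/(3*(s^2 - 25)) + 4/(3*s)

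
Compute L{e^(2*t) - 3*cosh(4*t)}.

-3*s/(s^2 - 16) + 1/(s - 2)

The transform is linear, so treat each term independently.
L{e^(2t)} = 1/(s - 2); (-3)·[L{cosh(4t)} = s/(s^2 - 16)].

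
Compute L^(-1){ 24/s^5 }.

Since L{t^4} = 4!/s^5 = 24/s^5, the inverse is t^4.

t^4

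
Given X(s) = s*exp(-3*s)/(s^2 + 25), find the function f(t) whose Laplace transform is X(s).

f(t) = Heaviside(t - 3)*(cos(5*t - 15))

The factor e^(-3s) signals a time shift by c = 3 (second shifting theorem).
L{cos(5t)} = s/(s^2 + 25), so L^-1{s/(s^2 + 25)} = cos(5*t).
Hence the inverse is u(t - 3) times that function evaluated at t - 3.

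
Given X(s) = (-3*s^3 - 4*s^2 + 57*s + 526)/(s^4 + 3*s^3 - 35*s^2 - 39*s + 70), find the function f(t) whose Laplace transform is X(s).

f(t) = exp(5*t) - 6*exp(t) + 4*exp(-2*t) - 2*exp(-7*t)

Factor the denominator: s^4 + 3*s^3 - 35*s^2 - 39*s + 70 = (s - 5)*(s - 1)*(s + 2)*(s + 7).
Partial fraction decomposition gives [-2/(s + 7)] + [-6/(s - 1)] + [4/(s + 2)] + [1/(s - 5)].
Invert each term: -2/(s + 7) ↔ -2e^(-7t); -6/(s - 1) ↔ -6e^(t); 4/(s + 2) ↔ 4e^(-2t); 1/(s - 5) ↔ e^(5t).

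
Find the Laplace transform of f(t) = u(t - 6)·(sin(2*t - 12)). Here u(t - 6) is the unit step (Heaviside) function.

By the second shifting theorem, L{u(t - c)·g(t - c)} = e^(-cs)·G(s) with c = 6 and G(s) = L{g(t)}.
L{sin(2t)} = 2/(s^2 + 4).

2*exp(-6*s)/(s^2 + 4)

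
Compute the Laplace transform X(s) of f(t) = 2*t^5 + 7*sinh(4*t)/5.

The transform is linear, so treat each term independently.
(2)·[L{t^5} = 5!/s^6 = 120/s^6]; (7/5)·[L{sinh(4t)} = 4/(s^2 - 16)].

X(s) = 28/(5*(s^2 - 16)) + 240/s^6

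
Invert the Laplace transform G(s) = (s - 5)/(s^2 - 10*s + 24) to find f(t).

Rewrite the denominator: s^2 - 10*s + 24 = (s - 5)^2 - 1.
The form in (s - 5) signals a first-shifting-theorem factor e^(5t).
Since L{cosh(t)} = s/(s^2 - 1), the inverse is e^(5*t)*cosh(t).

f(t) = exp(5*t)*cosh(t)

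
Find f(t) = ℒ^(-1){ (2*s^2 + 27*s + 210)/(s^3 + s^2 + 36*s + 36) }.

f(t) = 5*sin(6*t) - 3*cos(6*t) + 5*exp(-t)

Factor the denominator: s^3 + s^2 + 36*s + 36 = (s + 1)*(s^2 + 36).
Partial fraction decomposition gives [5/(s + 1)] + [-3*s/(s^2 + 36)] + [30/(s^2 + 36)].
Invert each term: 5/(s + 1) ↔ 5e^(-t); -3·s/(s^2 + 36) ↔ -3cos(6t); 5·6/(s^2 + 36) ↔ 5sin(6t).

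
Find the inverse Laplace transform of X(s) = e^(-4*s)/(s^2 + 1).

Heaviside(t - 4)*(sin(t - 4))

The factor e^(-4s) signals a time shift by c = 4 (second shifting theorem).
L{sin(t)} = 1/(s^2 + 1), so L^-1{1/(s^2 + 1)} = sin(t).
Hence the inverse is u(t - 4) times that function evaluated at t - 4.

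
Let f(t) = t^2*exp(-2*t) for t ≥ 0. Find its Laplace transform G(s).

L{e^(-2t)} = 1/(s + 2).
Then apply L{t^2·g(t)} = (-1)^2 d^2/ds^2[H(s)] with H(s) = 1/(s + 2):
differentiating 2 times and applying the sign gives 2/(s + 2)^3.

G(s) = 2/(s + 2)^3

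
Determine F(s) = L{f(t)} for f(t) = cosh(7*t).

L{cosh(7t)} = s/(s^2 - 49).

F(s) = s/(s^2 - 49)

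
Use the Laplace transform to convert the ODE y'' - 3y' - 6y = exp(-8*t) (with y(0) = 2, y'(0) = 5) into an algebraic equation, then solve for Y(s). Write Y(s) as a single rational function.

Transform both sides with L{·}.
Using L{y''} = s^2 Y - s·y(0) - y'(0) and L{y'} = sY - y(0), with y(0) = 2, y'(0) = 5, the left side becomes (s^2 - 3*s - 6)Y - (2*s - 1).
The right side is L{exp(-8*t)} = 1/(s + 8).
So (s^2 - 3*s - 6)Y = 1/(s + 8) + (2*s - 1).
Isolate Y and clear denominators.

Y(s) = (2*s^2 + 15*s - 7)/(s^3 + 5*s^2 - 30*s - 48)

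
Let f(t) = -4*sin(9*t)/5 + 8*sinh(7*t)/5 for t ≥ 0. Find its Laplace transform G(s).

G(s) = -36/(5*(s^2 + 81)) + 56/(5*(s^2 - 49))

Apply the Laplace transform termwise.
(8/5)·[L{sinh(7t)} = 7/(s^2 - 49)]; (-4/5)·[L{sin(9t)} = 9/(s^2 + 81)].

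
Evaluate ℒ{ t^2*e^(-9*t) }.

L{e^(-9t)} = 1/(s + 9).
Then apply L{t^2·g(t)} = (-1)^2 d^2/ds^2[G(s)] with G(s) = 1/(s + 9):
differentiating 2 times and applying the sign gives 2/(s + 9)^3.

2/(s + 9)^3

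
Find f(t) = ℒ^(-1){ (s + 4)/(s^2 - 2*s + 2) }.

f(t) = 5*exp(t)*sin(t) + exp(t)*cos(t)

Complete the square in the denominator: s^2 - 2*s + 2 = (s - 1)^2 + 1^2.
Split the numerator to match: s + 4 = 1·(s - 1) + 5·1.
Invert each term: 1·(s - 1)/((s - 1)^2 + 1) ↔ e^(t)cos(t); 5·1/((s - 1)^2 + 1) ↔ 5e^(t)sin(t).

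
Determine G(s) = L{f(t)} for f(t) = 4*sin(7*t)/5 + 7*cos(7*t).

Apply the Laplace transform termwise.
(7)·[L{cos(7t)} = s/(s^2 + 49)]; (4/5)·[L{sin(7t)} = 7/(s^2 + 49)].

G(s) = 7*s/(s^2 + 49) + 28/(5*(s^2 + 49))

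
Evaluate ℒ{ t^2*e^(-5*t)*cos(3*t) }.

L{cos(3t)} = s/(s^2 + 9).
Multiplying by e^(-5t) shifts s → s + 5, so L{e^(-5*t)*cos(3*t)} = (s + 5)/((s + 5)^2 + 9).
Then apply L{t^2·g(t)} = (-1)^2 d^2/ds^2[H(s)] with H(s) = (s + 5)/((s + 5)^2 + 9):
differentiating 2 times and applying the sign gives 2*(s + 5)*(s^2 + 10*s - 2)/(s^2 + 10*s + 34)^3.

2*(s + 5)*(s^2 + 10*s - 2)/(s^2 + 10*s + 34)^3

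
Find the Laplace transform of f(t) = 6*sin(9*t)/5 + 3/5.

Apply the Laplace transform termwise.
(6/5)·[L{sin(9t)} = 9/(s^2 + 81)]; L{3/5} = (3/5)/s.

54/(5*(s^2 + 81)) + 3/(5*s)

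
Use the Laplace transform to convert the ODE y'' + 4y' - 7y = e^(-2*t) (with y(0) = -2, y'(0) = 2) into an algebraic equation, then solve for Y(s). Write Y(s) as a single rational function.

Take the Laplace transform of both sides.
The derivative rules (L{y''} = s^2 Y - s·y(0) - y'(0) and L{y'} = sY - y(0), with y(0) = -2, y'(0) = 2) turn the left side into (s^2 + 4*s - 7)Y - (-2*s - 6).
The right side is L{e^(-2*t)} = 1/(s + 2).
So (s^2 + 4*s - 7)Y = 1/(s + 2) + (-2*s - 6).
Divide through and combine into a single rational function.

Y(s) = (-2*s^2 - 10*s - 11)/(s^3 + 6*s^2 + s - 14)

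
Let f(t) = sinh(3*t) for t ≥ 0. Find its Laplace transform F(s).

F(s) = 3/(s^2 - 9)

L{sinh(3t)} = 3/(s^2 - 9).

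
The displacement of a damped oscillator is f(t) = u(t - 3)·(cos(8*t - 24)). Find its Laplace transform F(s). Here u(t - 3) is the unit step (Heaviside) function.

F(s) = s*exp(-3*s)/(s^2 + 64)

By the second shifting theorem, L{u(t - c)·g(t - c)} = e^(-cs)·G(s) with c = 3 and G(s) = L{g(t)}.
L{cos(8t)} = s/(s^2 + 64).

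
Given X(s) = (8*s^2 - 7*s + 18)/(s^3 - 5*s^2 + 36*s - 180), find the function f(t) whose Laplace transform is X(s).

f(t) = 3*exp(5*t) + 3*sin(6*t) + 5*cos(6*t)

Factor the denominator: s^3 - 5*s^2 + 36*s - 180 = (s - 5)*(s^2 + 36).
Partial fraction decomposition gives [3/(s - 5)] + [5*s/(s^2 + 36)] + [18/(s^2 + 36)].
Invert each term: 3/(s - 5) ↔ 3e^(5t); 5·s/(s^2 + 36) ↔ 5cos(6t); 3·6/(s^2 + 36) ↔ 3sin(6t).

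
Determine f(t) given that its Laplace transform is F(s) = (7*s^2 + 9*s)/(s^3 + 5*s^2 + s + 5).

Factor the denominator: s^3 + 5*s^2 + s + 5 = (s + 5)*(s^2 + 1).
Partial fraction decomposition gives [5/(s + 5)] + [2*s/(s^2 + 1)] + [-1/(s^2 + 1)].
Invert each term: 5/(s + 5) ↔ 5e^(-5t); 2·s/(s^2 + 1) ↔ 2cos(t); -1·1/(s^2 + 1) ↔ -sin(t).

f(t) = -sin(t) + 2*cos(t) + 5*exp(-5*t)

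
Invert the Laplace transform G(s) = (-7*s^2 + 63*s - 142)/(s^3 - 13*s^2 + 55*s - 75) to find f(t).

f(t) = -t*exp(5*t) - 3*exp(5*t) - 4*exp(3*t)

Factor the denominator: s^3 - 13*s^2 + 55*s - 75 = (s - 5)^2*(s - 3).
Partial fraction decomposition gives [-3/(s - 5)] + [-1/(s - 5)^2] + [-4/(s - 3)].
Invert each term: -3/(s - 5) ↔ -3e^(5t); -1/(s - 5)^2 ↔ -t·e^(5t); -4/(s - 3) ↔ -4e^(3t).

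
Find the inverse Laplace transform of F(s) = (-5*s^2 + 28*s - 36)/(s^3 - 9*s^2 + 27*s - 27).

Factor the denominator: s^3 - 9*s^2 + 27*s - 27 = (s - 3)^3.
Partial fraction decomposition gives [-5/(s - 3)] + [-2/(s - 3)^2] + [3/(s - 3)^3].
Invert each term: -5/(s - 3) ↔ -5e^(3t); -2/(s - 3)^2 ↔ -2t·e^(3t); 3/(s - 3)^3 ↔ (3/2)t^2·e^(3t).

3*t^2*exp(3*t)/2 - 2*t*exp(3*t) - 5*exp(3*t)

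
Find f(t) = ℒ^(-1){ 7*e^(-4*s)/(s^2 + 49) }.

f(t) = Heaviside(t - 4)*(sin(7*t - 28))

The factor e^(-4s) signals a time shift by c = 4 (second shifting theorem).
L{sin(7t)} = 7/(s^2 + 49), so L^-1{7/(s^2 + 49)} = sin(7*t).
Hence the inverse is u(t - 4) times that function evaluated at t - 4.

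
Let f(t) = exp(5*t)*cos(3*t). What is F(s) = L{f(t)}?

F(s) = (s - 5)/((s - 5)^2 + 9)

L{cos(3t)} = s/(s^2 + 9).
By the first shifting theorem, multiplying by e^(5t) replaces s with s - 5.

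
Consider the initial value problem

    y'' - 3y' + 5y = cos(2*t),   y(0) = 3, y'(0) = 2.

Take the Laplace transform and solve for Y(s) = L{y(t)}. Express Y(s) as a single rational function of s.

Y(s) = (3*s^3 - 7*s^2 + 13*s - 28)/(s^4 - 3*s^3 + 9*s^2 - 12*s + 20)

Take the Laplace transform of both sides.
With L{y''} = s^2 Y - s·y(0) - y'(0) and L{y'} = sY - y(0), with y(0) = 3, y'(0) = 2: the LHS transforms to (s^2 - 3*s + 5)Y - (3*s - 7).
The right side is L{cos(2*t)} = s/(s^2 + 4).
So (s^2 - 3*s + 5)Y = s/(s^2 + 4) + (3*s - 7).
Solve for Y(s) and write it as one ratio of polynomials.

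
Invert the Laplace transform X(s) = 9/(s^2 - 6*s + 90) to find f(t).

Rewrite the denominator: s^2 - 6*s + 90 = (s - 3)^2 + 81.
The form in (s - 3) signals a first-shifting-theorem factor e^(3t).
Since L{sin(9t)} = 9/(s^2 + 81), the inverse is e^(3*t)*sin(9*t).

f(t) = exp(3*t)*sin(9*t)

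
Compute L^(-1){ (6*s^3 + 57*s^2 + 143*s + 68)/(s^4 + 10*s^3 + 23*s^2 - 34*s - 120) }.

3*exp(2*t) + exp(-3*t) + 4*exp(-4*t) - 2*exp(-5*t)

Factor the denominator: s^4 + 10*s^3 + 23*s^2 - 34*s - 120 = (s - 2)*(s + 3)*(s + 4)*(s + 5).
Partial fraction decomposition gives [4/(s + 4)] + [1/(s + 3)] + [3/(s - 2)] + [-2/(s + 5)].
Invert each term: 4/(s + 4) ↔ 4e^(-4t); 1/(s + 3) ↔ e^(-3t); 3/(s - 2) ↔ 3e^(2t); -2/(s + 5) ↔ -2e^(-5t).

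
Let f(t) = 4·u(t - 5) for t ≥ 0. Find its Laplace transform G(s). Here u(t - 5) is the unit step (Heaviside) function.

By the second shifting theorem, L{u(t - c)·g(t - c)} = e^(-cs)·H(s) with c = 5 and H(s) = L{g(t)}.
L{4} = 4/s.

G(s) = 4*exp(-5*s)/s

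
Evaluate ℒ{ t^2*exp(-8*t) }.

L{e^(-8t)} = 1/(s + 8).
Then apply L{t^2·g(t)} = (-1)^2 d^2/ds^2[G(s)] with G(s) = 1/(s + 8):
differentiating 2 times and applying the sign gives 2/(s + 8)^3.

2/(s + 8)^3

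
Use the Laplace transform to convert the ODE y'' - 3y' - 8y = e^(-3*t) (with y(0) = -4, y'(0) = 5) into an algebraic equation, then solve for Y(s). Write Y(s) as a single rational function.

Y(s) = (-4*s^2 + 5*s + 52)/(s^3 - 17*s - 24)

Apply the Laplace transform to the equation.
Using L{y''} = s^2 Y - s·y(0) - y'(0) and L{y'} = sY - y(0), with y(0) = -4, y'(0) = 5, the left side becomes (s^2 - 3*s - 8)Y - (-4*s + 17).
The right side is L{e^(-3*t)} = 1/(s + 3).
So (s^2 - 3*s - 8)Y = 1/(s + 3) + (-4*s + 17).
Divide through and combine into a single rational function.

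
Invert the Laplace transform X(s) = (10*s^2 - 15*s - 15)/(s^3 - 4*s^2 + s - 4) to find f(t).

f(t) = 5*exp(4*t) + 5*sin(t) + 5*cos(t)

Factor the denominator: s^3 - 4*s^2 + s - 4 = (s - 4)*(s^2 + 1).
Partial fraction decomposition gives [5/(s - 4)] + [5*s/(s^2 + 1)] + [5/(s^2 + 1)].
Invert each term: 5/(s - 4) ↔ 5e^(4t); 5·s/(s^2 + 1) ↔ 5cos(t); 5·1/(s^2 + 1) ↔ 5sin(t).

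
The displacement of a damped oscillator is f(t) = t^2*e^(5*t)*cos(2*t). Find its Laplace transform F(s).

F(s) = 2*(s - 5)*(s^2 - 10*s + 13)/(s^2 - 10*s + 29)^3

L{cos(2t)} = s/(s^2 + 4).
Multiplying by e^(5t) shifts s → s - 5, so L{e^(5*t)*cos(2*t)} = (s - 5)/((s - 5)^2 + 4).
Then apply L{t^2·g(t)} = (-1)^2 d^2/ds^2[G(s)] with G(s) = (s - 5)/((s - 5)^2 + 4):
differentiating 2 times and applying the sign gives 2*(s - 5)*(s^2 - 10*s + 13)/(s^2 - 10*s + 29)^3.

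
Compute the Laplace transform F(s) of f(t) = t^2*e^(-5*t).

F(s) = 2/(s + 5)^3

L{e^(-5t)} = 1/(s + 5).
Then apply L{t^2·g(t)} = (-1)^2 d^2/ds^2[G(s)] with G(s) = 1/(s + 5):
differentiating 2 times and applying the sign gives 2/(s + 5)^3.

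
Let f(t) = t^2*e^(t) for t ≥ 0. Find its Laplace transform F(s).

F(s) = 2/(s - 1)^3

L{e^(t)} = 1/(s - 1).
Then apply L{t^2·g(t)} = (-1)^2 d^2/ds^2[G(s)] with G(s) = 1/(s - 1):
differentiating 2 times and applying the sign gives 2/(s - 1)^3.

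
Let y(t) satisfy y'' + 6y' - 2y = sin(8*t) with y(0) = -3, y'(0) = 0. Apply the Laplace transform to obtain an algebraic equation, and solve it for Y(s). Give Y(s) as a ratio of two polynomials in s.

Y(s) = (-3*s^3 - 18*s^2 - 192*s - 1144)/(s^4 + 6*s^3 + 62*s^2 + 384*s - 128)

Transform both sides with L{·}.
The derivative rules (L{y''} = s^2 Y - s·y(0) - y'(0) and L{y'} = sY - y(0), with y(0) = -3, y'(0) = 0) turn the left side into (s^2 + 6*s - 2)Y - (-3*s - 18).
The right side is L{sin(8*t)} = 8/(s^2 + 64).
So (s^2 + 6*s - 2)Y = 8/(s^2 + 64) + (-3*s - 18).
Isolate Y and clear denominators.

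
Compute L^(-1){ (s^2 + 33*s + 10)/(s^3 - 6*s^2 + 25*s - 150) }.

Factor the denominator: s^3 - 6*s^2 + 25*s - 150 = (s - 6)*(s^2 + 25).
Partial fraction decomposition gives [4/(s - 6)] + [-3*s/(s^2 + 25)] + [15/(s^2 + 25)].
Invert each term: 4/(s - 6) ↔ 4e^(6t); -3·s/(s^2 + 25) ↔ -3cos(5t); 3·5/(s^2 + 25) ↔ 3sin(5t).

4*exp(6*t) + 3*sin(5*t) - 3*cos(5*t)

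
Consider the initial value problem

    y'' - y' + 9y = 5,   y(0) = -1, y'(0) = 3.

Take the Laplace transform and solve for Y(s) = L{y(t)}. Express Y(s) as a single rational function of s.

Transform both sides with L{·}.
With L{y''} = s^2 Y - s·y(0) - y'(0) and L{y'} = sY - y(0), with y(0) = -1, y'(0) = 3: the LHS transforms to (s^2 - s + 9)Y - (-s + 4).
The right side is L{5} = 5/s.
So (s^2 - s + 9)Y = 5/s + (-s + 4).
Isolate Y and clear denominators.

Y(s) = (-s^2 + 4*s + 5)/(s^3 - s^2 + 9*s)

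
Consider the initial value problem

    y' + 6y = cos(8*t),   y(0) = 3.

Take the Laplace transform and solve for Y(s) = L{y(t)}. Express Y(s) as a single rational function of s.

Y(s) = (3*s^2 + s + 192)/(s^3 + 6*s^2 + 64*s + 384)

Transform both sides with L{·}.
Using L{y'} = sY - y(0) = sY - 3, the left side becomes (s + 6)Y - (3).
The right side is L{cos(8*t)} = s/(s^2 + 64).
So (s + 6)Y = s/(s^2 + 64) + (3).
Divide through and combine into a single rational function.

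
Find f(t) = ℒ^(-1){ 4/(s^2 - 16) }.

f(t) = sinh(4*t)

Since L{sinh(4t)} = 4/(s^2 - 16), the inverse is sinh(4*t).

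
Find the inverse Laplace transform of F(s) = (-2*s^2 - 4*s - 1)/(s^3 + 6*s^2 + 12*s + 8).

-t^2*exp(-2*t)/2 + 4*t*exp(-2*t) - 2*exp(-2*t)

Factor the denominator: s^3 + 6*s^2 + 12*s + 8 = (s + 2)^3.
Partial fraction decomposition gives [-2/(s + 2)] + [4/(s + 2)^2] + [-1/(s + 2)^3].
Invert each term: -2/(s + 2) ↔ -2e^(-2t); 4/(s + 2)^2 ↔ 4t·e^(-2t); -1/(s + 2)^3 ↔ (-1/2)t^2·e^(-2t).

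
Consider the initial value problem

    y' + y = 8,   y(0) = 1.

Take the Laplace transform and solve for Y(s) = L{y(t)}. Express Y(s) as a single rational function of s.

Y(s) = (s + 8)/(s^2 + s)

Transform both sides with L{·}.
The derivative rules (L{y'} = sY - y(0) = sY - 1) turn the left side into (s + 1)Y - (1).
The right side is L{8} = 8/s.
So (s + 1)Y = 8/s + (1).
Solve for Y(s) and write it as one ratio of polynomials.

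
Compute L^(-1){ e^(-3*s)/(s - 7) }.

Heaviside(t - 3)*(exp(7*t - 21))

The factor e^(-3s) signals a time shift by c = 3 (second shifting theorem).
L{e^(7t)} = 1/(s - 7), so L^-1{1/(s - 7)} = e^(7*t).
Hence the inverse is u(t - 3) times that function evaluated at t - 3.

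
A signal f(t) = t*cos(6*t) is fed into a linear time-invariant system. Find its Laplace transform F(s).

F(s) = (s - 6)*(s + 6)/(s^2 + 36)^2

L{cos(6t)} = s/(s^2 + 36).
Then apply L{t·g(t)} = -d/ds[G(s)] with G(s) = s/(s^2 + 36):
differentiating 1 time and applying the sign gives (s - 6)*(s + 6)/(s^2 + 36)^2.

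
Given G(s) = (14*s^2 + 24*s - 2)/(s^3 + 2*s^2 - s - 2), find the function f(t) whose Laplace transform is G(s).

Factor the denominator: s^3 + 2*s^2 - s - 2 = (s - 1)*(s + 1)*(s + 2).
Partial fraction decomposition gives [6/(s - 1)] + [2/(s + 2)] + [6/(s + 1)].
Invert each term: 6/(s - 1) ↔ 6e^(t); 2/(s + 2) ↔ 2e^(-2t); 6/(s + 1) ↔ 6e^(-t).

f(t) = 6*exp(t) + 6*exp(-t) + 2*exp(-2*t)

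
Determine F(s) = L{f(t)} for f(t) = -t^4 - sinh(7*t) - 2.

F(s) = -7/(s^2 - 49) - 2/s - 24/s^5

Apply the Laplace transform termwise.
(-1)·[L{t^4} = 4!/s^5 = 24/s^5]; (-1)·[L{sinh(7t)} = 7/(s^2 - 49)]; L{-2} = -2/s.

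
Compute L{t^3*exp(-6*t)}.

6/(s + 6)^4

L{t^3} = 3!/s^4 = 6/s^4.
By the first shifting theorem, multiplying by e^(-6t) replaces s with s + 6.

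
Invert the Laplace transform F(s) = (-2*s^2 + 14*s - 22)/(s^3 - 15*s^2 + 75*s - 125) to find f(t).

f(t) = -t^2*exp(5*t) - 6*t*exp(5*t) - 2*exp(5*t)

Factor the denominator: s^3 - 15*s^2 + 75*s - 125 = (s - 5)^3.
Partial fraction decomposition gives [-2/(s - 5)] + [-6/(s - 5)^2] + [-2/(s - 5)^3].
Invert each term: -2/(s - 5) ↔ -2e^(5t); -6/(s - 5)^2 ↔ -6t·e^(5t); -2/(s - 5)^3 ↔ (-1)t^2·e^(5t).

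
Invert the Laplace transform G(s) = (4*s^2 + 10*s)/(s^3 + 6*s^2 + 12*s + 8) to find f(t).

f(t) = -2*t^2*exp(-2*t) - 6*t*exp(-2*t) + 4*exp(-2*t)

Factor the denominator: s^3 + 6*s^2 + 12*s + 8 = (s + 2)^3.
Partial fraction decomposition gives [4/(s + 2)] + [-6/(s + 2)^2] + [-4/(s + 2)^3].
Invert each term: 4/(s + 2) ↔ 4e^(-2t); -6/(s + 2)^2 ↔ -6t·e^(-2t); -4/(s + 2)^3 ↔ (-2)t^2·e^(-2t).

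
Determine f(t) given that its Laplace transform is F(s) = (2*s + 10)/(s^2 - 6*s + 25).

Complete the square in the denominator: s^2 - 6*s + 25 = (s - 3)^2 + 4^2.
Split the numerator to match: 2*s + 10 = 2·(s - 3) + 4·4.
Invert each term: 2·(s - 3)/((s - 3)^2 + 16) ↔ 2e^(3t)cos(4t); 4·4/((s - 3)^2 + 16) ↔ 4e^(3t)sin(4t).

f(t) = 4*exp(3*t)*sin(4*t) + 2*exp(3*t)*cos(4*t)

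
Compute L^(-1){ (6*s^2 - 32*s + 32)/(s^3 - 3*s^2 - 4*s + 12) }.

-2*exp(3*t) + 2*exp(2*t) + 6*exp(-2*t)

Factor the denominator: s^3 - 3*s^2 - 4*s + 12 = (s - 3)*(s - 2)*(s + 2).
Partial fraction decomposition gives [-2/(s - 3)] + [6/(s + 2)] + [2/(s - 2)].
Invert each term: -2/(s - 3) ↔ -2e^(3t); 6/(s + 2) ↔ 6e^(-2t); 2/(s - 2) ↔ 2e^(2t).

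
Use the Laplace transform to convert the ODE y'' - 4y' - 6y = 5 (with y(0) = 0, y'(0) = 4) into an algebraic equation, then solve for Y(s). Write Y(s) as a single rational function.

Y(s) = (4*s + 5)/(s^3 - 4*s^2 - 6*s)

Apply the Laplace transform to the equation.
The derivative rules (L{y''} = s^2 Y - s·y(0) - y'(0) and L{y'} = sY - y(0), with y(0) = 0, y'(0) = 4) turn the left side into (s^2 - 4*s - 6)Y - (4).
The right side is L{5} = 5/s.
So (s^2 - 4*s - 6)Y = 5/s + (4).
Isolate Y and clear denominators.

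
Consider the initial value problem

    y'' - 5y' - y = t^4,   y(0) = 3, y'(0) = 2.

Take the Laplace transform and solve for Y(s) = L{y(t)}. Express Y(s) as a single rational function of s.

Y(s) = (3*s^6 - 13*s^5 + 24)/(s^7 - 5*s^6 - s^5)

Transform both sides with L{·}.
With L{y''} = s^2 Y - s·y(0) - y'(0) and L{y'} = sY - y(0), with y(0) = 3, y'(0) = 2: the LHS transforms to (s^2 - 5*s - 1)Y - (3*s - 13).
The right side is L{t^4} = 24/s^5.
So (s^2 - 5*s - 1)Y = 24/s^5 + (3*s - 13).
Divide through and combine into a single rational function.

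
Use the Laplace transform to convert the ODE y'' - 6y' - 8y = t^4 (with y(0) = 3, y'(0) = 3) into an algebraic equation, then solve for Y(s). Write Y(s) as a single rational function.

Y(s) = (3*s^6 - 15*s^5 + 24)/(s^7 - 6*s^6 - 8*s^5)

Transform both sides with L{·}.
Using L{y''} = s^2 Y - s·y(0) - y'(0) and L{y'} = sY - y(0), with y(0) = 3, y'(0) = 3, the left side becomes (s^2 - 6*s - 8)Y - (3*s - 15).
The right side is L{t^4} = 24/s^5.
So (s^2 - 6*s - 8)Y = 24/s^5 + (3*s - 15).
Solve for Y(s) and write it as one ratio of polynomials.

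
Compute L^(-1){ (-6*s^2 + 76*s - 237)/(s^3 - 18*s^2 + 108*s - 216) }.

3*t^2*exp(6*t)/2 + 4*t*exp(6*t) - 6*exp(6*t)

Factor the denominator: s^3 - 18*s^2 + 108*s - 216 = (s - 6)^3.
Partial fraction decomposition gives [-6/(s - 6)] + [4/(s - 6)^2] + [3/(s - 6)^3].
Invert each term: -6/(s - 6) ↔ -6e^(6t); 4/(s - 6)^2 ↔ 4t·e^(6t); 3/(s - 6)^3 ↔ (3/2)t^2·e^(6t).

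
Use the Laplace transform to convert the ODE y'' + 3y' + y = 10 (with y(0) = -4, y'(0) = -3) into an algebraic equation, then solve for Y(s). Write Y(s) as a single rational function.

Laplace-transform each side.
The derivative rules (L{y''} = s^2 Y - s·y(0) - y'(0) and L{y'} = sY - y(0), with y(0) = -4, y'(0) = -3) turn the left side into (s^2 + 3*s + 1)Y - (-4*s - 15).
The right side is L{10} = 10/s.
So (s^2 + 3*s + 1)Y = 10/s + (-4*s - 15).
Solve for Y(s) and write it as one ratio of polynomials.

Y(s) = (-4*s^2 - 15*s + 10)/(s^3 + 3*s^2 + s)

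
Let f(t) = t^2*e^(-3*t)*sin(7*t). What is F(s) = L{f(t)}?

F(s) = 14*(3*s^2 + 18*s - 22)/(s^2 + 6*s + 58)^3

L{sin(7t)} = 7/(s^2 + 49).
Multiplying by e^(-3t) shifts s → s + 3, so L{e^(-3*t)*sin(7*t)} = 7/((s + 3)^2 + 49).
Then apply L{t^2·g(t)} = (-1)^2 d^2/ds^2[G(s)] with G(s) = 7/((s + 3)^2 + 49):
differentiating 2 times and applying the sign gives 14*(3*s^2 + 18*s - 22)/(s^2 + 6*s + 58)^3.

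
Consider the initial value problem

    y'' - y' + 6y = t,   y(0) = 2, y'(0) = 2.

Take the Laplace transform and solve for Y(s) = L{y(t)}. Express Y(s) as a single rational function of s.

Y(s) = (2*s^3 + 1)/(s^4 - s^3 + 6*s^2)

Apply the Laplace transform to the equation.
The derivative rules (L{y''} = s^2 Y - s·y(0) - y'(0) and L{y'} = sY - y(0), with y(0) = 2, y'(0) = 2) turn the left side into (s^2 - s + 6)Y - (2*s).
The right side is L{t} = s^(-2).
So (s^2 - s + 6)Y = s^(-2) + (2*s).
Isolate Y and clear denominators.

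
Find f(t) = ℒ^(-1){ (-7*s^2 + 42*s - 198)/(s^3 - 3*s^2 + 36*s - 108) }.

Factor the denominator: s^3 - 3*s^2 + 36*s - 108 = (s - 3)*(s^2 + 36).
Partial fraction decomposition gives [-3/(s - 3)] + [-4*s/(s^2 + 36)] + [30/(s^2 + 36)].
Invert each term: -3/(s - 3) ↔ -3e^(3t); -4·s/(s^2 + 36) ↔ -4cos(6t); 5·6/(s^2 + 36) ↔ 5sin(6t).

f(t) = -3*exp(3*t) + 5*sin(6*t) - 4*cos(6*t)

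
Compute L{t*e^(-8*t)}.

(s + 8)^(-2)

L{e^(-8t)} = 1/(s + 8).
Then apply L{t·g(t)} = -d/ds[H(s)] with H(s) = 1/(s + 8):
differentiating 1 time and applying the sign gives (s + 8)^(-2).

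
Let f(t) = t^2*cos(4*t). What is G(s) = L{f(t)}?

G(s) = 2*s*(s^2 - 48)/(s^2 + 16)^3

L{cos(4t)} = s/(s^2 + 16).
Then apply L{t^2·g(t)} = (-1)^2 d^2/ds^2[H(s)] with H(s) = s/(s^2 + 16):
differentiating 2 times and applying the sign gives 2*s*(s^2 - 48)/(s^2 + 16)^3.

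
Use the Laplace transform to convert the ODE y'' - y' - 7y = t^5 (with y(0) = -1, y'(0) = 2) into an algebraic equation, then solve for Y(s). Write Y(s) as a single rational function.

Take the Laplace transform of both sides.
With L{y''} = s^2 Y - s·y(0) - y'(0) and L{y'} = sY - y(0), with y(0) = -1, y'(0) = 2: the LHS transforms to (s^2 - s - 7)Y - (-s + 3).
The right side is L{t^5} = 120/s^6.
So (s^2 - s - 7)Y = 120/s^6 + (-s + 3).
Solve for Y(s) and write it as one ratio of polynomials.

Y(s) = (-s^7 + 3*s^6 + 120)/(s^8 - s^7 - 7*s^6)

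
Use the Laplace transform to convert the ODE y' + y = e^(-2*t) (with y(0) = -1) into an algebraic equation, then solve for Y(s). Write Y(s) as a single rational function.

Apply the Laplace transform to the equation.
Using L{y'} = sY - y(0) = sY - (-1), the left side becomes (s + 1)Y - (-1).
The right side is L{e^(-2*t)} = 1/(s + 2).
So (s + 1)Y = 1/(s + 2) + (-1).
Divide through and combine into a single rational function.

Y(s) = -1/(s + 2)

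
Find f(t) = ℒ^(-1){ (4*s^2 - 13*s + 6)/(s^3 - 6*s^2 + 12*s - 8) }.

f(t) = -2*t^2*exp(2*t) + 3*t*exp(2*t) + 4*exp(2*t)

Factor the denominator: s^3 - 6*s^2 + 12*s - 8 = (s - 2)^3.
Partial fraction decomposition gives [4/(s - 2)] + [3/(s - 2)^2] + [-4/(s - 2)^3].
Invert each term: 4/(s - 2) ↔ 4e^(2t); 3/(s - 2)^2 ↔ 3t·e^(2t); -4/(s - 2)^3 ↔ (-2)t^2·e^(2t).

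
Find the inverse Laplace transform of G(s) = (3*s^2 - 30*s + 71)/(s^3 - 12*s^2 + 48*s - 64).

Factor the denominator: s^3 - 12*s^2 + 48*s - 64 = (s - 4)^3.
Partial fraction decomposition gives [3/(s - 4)] + [-6/(s - 4)^2] + [-1/(s - 4)^3].
Invert each term: 3/(s - 4) ↔ 3e^(4t); -6/(s - 4)^2 ↔ -6t·e^(4t); -1/(s - 4)^3 ↔ (-1/2)t^2·e^(4t).

-t^2*exp(4*t)/2 - 6*t*exp(4*t) + 3*exp(4*t)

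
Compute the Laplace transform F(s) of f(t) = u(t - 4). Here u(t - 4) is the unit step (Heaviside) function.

F(s) = exp(-4*s)/s

By the second shifting theorem, L{u(t - c)·g(t - c)} = e^(-cs)·G(s) with c = 4 and G(s) = L{g(t)}.
L{1} = 1/s.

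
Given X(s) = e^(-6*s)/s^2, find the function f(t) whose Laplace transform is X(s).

The factor e^(-6s) signals a time shift by c = 6 (second shifting theorem).
L{t} = 1!/s^2 = 1/s^2, so L^-1{s^(-2)} = t.
Hence the inverse is u(t - 6) times that function evaluated at t - 6.

f(t) = Heaviside(t - 6)*(t - 6)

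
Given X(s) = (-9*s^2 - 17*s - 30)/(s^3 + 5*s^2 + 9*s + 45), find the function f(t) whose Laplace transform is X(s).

Factor the denominator: s^3 + 5*s^2 + 9*s + 45 = (s + 5)*(s^2 + 9).
Partial fraction decomposition gives [-5/(s + 5)] + [-4*s/(s^2 + 9)] + [3/(s^2 + 9)].
Invert each term: -5/(s + 5) ↔ -5e^(-5t); -4·s/(s^2 + 9) ↔ -4cos(3t); 1·3/(s^2 + 9) ↔ sin(3t).

f(t) = sin(3*t) - 4*cos(3*t) - 5*exp(-5*t)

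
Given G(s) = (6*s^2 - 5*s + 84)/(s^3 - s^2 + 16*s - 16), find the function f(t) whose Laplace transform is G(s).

Factor the denominator: s^3 - s^2 + 16*s - 16 = (s - 1)*(s^2 + 16).
Partial fraction decomposition gives [5/(s - 1)] + [s/(s^2 + 16)] + [-4/(s^2 + 16)].
Invert each term: 5/(s - 1) ↔ 5e^(t); 1·s/(s^2 + 16) ↔ cos(4t); -1·4/(s^2 + 16) ↔ -sin(4t).

f(t) = 5*exp(t) - sin(4*t) + cos(4*t)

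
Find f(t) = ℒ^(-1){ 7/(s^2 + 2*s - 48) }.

f(t) = exp(-t)*sinh(7*t)

Rewrite the denominator: s^2 + 2*s - 48 = (s + 1)^2 - 49.
The form in (s + 1) signals a first-shifting-theorem factor e^(-t).
Since L{sinh(7t)} = 7/(s^2 - 49), the inverse is e^(-t)*sinh(7*t).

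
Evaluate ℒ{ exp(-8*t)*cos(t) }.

L{cos(t)} = s/(s^2 + 1).
By the first shifting theorem, multiplying by e^(-8t) replaces s with s + 8.

(s + 8)/((s + 8)^2 + 1)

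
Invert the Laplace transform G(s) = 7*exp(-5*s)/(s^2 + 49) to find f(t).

f(t) = Heaviside(t - 5)*(sin(7*t - 35))

The factor e^(-5s) signals a time shift by c = 5 (second shifting theorem).
L{sin(7t)} = 7/(s^2 + 49), so L^-1{7/(s^2 + 49)} = sin(7*t).
Hence the inverse is u(t - 5) times that function evaluated at t - 5.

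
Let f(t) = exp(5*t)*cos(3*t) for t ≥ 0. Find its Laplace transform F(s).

L{cos(3t)} = s/(s^2 + 9).
By the first shifting theorem, multiplying by e^(5t) replaces s with s - 5.

F(s) = (s - 5)/((s - 5)^2 + 9)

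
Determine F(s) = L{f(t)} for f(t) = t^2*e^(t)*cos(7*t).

F(s) = 2*(s - 1)*(s^2 - 2*s - 146)/(s^2 - 2*s + 50)^3

L{cos(7t)} = s/(s^2 + 49).
Multiplying by e^(t) shifts s → s - 1, so L{e^(t)*cos(7*t)} = (s - 1)/((s - 1)^2 + 49).
Then apply L{t^2·g(t)} = (-1)^2 d^2/ds^2[G(s)] with G(s) = (s - 1)/((s - 1)^2 + 49):
differentiating 2 times and applying the sign gives 2*(s - 1)*(s^2 - 2*s - 146)/(s^2 - 2*s + 50)^3.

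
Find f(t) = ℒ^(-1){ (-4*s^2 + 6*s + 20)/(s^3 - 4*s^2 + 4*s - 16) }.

f(t) = -exp(4*t) - 3*sin(2*t) - 3*cos(2*t)

Factor the denominator: s^3 - 4*s^2 + 4*s - 16 = (s - 4)*(s^2 + 4).
Partial fraction decomposition gives [-1/(s - 4)] + [-3*s/(s^2 + 4)] + [-6/(s^2 + 4)].
Invert each term: -1/(s - 4) ↔ -e^(4t); -3·s/(s^2 + 4) ↔ -3cos(2t); -3·2/(s^2 + 4) ↔ -3sin(2t).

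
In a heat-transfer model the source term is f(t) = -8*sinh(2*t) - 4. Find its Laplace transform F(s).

Apply the Laplace transform termwise.
L{-4} = -4/s; (-8)·[L{sinh(2t)} = 2/(s^2 - 4)].

F(s) = -16/(s^2 - 4) - 4/s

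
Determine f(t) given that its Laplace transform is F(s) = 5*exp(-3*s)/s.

f(t) = Heaviside(t - 3)*(5)

The factor e^(-3s) signals a time shift by c = 3 (second shifting theorem).
L{5} = 5/s, so L^-1{5/s} = 5.
Hence the inverse is u(t - 3) times that function evaluated at t - 3.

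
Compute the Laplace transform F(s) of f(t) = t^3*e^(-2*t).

L{t^3} = 3!/s^4 = 6/s^4.
By the first shifting theorem, multiplying by e^(-2t) replaces s with s + 2.

F(s) = 6/(s + 2)^4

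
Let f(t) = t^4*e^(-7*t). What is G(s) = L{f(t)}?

G(s) = 24/(s + 7)^5

L{t^4} = 4!/s^5 = 24/s^5.
By the first shifting theorem, multiplying by e^(-7t) replaces s with s + 7.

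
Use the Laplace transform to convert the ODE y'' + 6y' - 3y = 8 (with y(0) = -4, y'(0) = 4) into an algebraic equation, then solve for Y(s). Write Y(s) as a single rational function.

Y(s) = (-4*s^2 - 20*s + 8)/(s^3 + 6*s^2 - 3*s)

Transform both sides with L{·}.
The derivative rules (L{y''} = s^2 Y - s·y(0) - y'(0) and L{y'} = sY - y(0), with y(0) = -4, y'(0) = 4) turn the left side into (s^2 + 6*s - 3)Y - (-4*s - 20).
The right side is L{8} = 8/s.
So (s^2 + 6*s - 3)Y = 8/s + (-4*s - 20).
Divide through and combine into a single rational function.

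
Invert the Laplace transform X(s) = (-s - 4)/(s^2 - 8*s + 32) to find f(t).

Complete the square in the denominator: s^2 - 8*s + 32 = (s - 4)^2 + 4^2.
Split the numerator to match: -s - 4 = -1·(s - 4) - 2·4.
Invert each term: -1·(s - 4)/((s - 4)^2 + 16) ↔ -e^(4t)cos(4t); -2·4/((s - 4)^2 + 16) ↔ -2e^(4t)sin(4t).

f(t) = -2*exp(4*t)*sin(4*t) - exp(4*t)*cos(4*t)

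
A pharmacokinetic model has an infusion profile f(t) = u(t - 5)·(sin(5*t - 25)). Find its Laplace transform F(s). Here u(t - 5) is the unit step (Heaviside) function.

By the second shifting theorem, L{u(t - c)·g(t - c)} = e^(-cs)·G(s) with c = 5 and G(s) = L{g(t)}.
L{sin(5t)} = 5/(s^2 + 25).

F(s) = 5*exp(-5*s)/(s^2 + 25)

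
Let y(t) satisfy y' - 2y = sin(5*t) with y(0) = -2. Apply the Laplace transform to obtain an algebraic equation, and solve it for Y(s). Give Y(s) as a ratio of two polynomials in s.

Y(s) = (-2*s^2 - 45)/(s^3 - 2*s^2 + 25*s - 50)

Laplace-transform each side.
The derivative rules (L{y'} = sY - y(0) = sY - (-2)) turn the left side into (s - 2)Y - (-2).
The right side is L{sin(5*t)} = 5/(s^2 + 25).
So (s - 2)Y = 5/(s^2 + 25) + (-2).
Divide through and combine into a single rational function.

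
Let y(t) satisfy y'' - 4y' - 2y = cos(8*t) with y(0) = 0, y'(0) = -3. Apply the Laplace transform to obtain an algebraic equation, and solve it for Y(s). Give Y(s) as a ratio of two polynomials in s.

Take the Laplace transform of both sides.
Using L{y''} = s^2 Y - s·y(0) - y'(0) and L{y'} = sY - y(0), with y(0) = 0, y'(0) = -3, the left side becomes (s^2 - 4*s - 2)Y - (-3).
The right side is L{cos(8*t)} = s/(s^2 + 64).
So (s^2 - 4*s - 2)Y = s/(s^2 + 64) + (-3).
Isolate Y and clear denominators.

Y(s) = (-3*s^2 + s - 192)/(s^4 - 4*s^3 + 62*s^2 - 256*s - 128)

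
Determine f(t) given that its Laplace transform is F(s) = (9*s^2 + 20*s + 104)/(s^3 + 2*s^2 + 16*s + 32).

f(t) = 3*sin(4*t) + 4*cos(4*t) + 5*exp(-2*t)

Factor the denominator: s^3 + 2*s^2 + 16*s + 32 = (s + 2)*(s^2 + 16).
Partial fraction decomposition gives [5/(s + 2)] + [4*s/(s^2 + 16)] + [12/(s^2 + 16)].
Invert each term: 5/(s + 2) ↔ 5e^(-2t); 4·s/(s^2 + 16) ↔ 4cos(4t); 3·4/(s^2 + 16) ↔ 3sin(4t).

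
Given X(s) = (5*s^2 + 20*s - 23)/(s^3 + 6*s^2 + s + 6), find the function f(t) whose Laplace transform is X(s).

f(t) = -4*sin(t) + 4*cos(t) + exp(-6*t)

Factor the denominator: s^3 + 6*s^2 + s + 6 = (s + 6)*(s^2 + 1).
Partial fraction decomposition gives [1/(s + 6)] + [4*s/(s^2 + 1)] + [-4/(s^2 + 1)].
Invert each term: 1/(s + 6) ↔ e^(-6t); 4·s/(s^2 + 1) ↔ 4cos(t); -4·1/(s^2 + 1) ↔ -4sin(t).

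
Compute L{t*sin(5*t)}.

L{sin(5t)} = 5/(s^2 + 25).
Then apply L{t·g(t)} = -d/ds[G(s)] with G(s) = 5/(s^2 + 25):
differentiating 1 time and applying the sign gives 10*s/(s^2 + 25)^2.

10*s/(s^2 + 25)^2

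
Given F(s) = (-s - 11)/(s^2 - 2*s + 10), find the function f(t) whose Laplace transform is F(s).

f(t) = -4*exp(t)*sin(3*t) - exp(t)*cos(3*t)

Complete the square in the denominator: s^2 - 2*s + 10 = (s - 1)^2 + 3^2.
Split the numerator to match: -s - 11 = -1·(s - 1) - 4·3.
Invert each term: -1·(s - 1)/((s - 1)^2 + 9) ↔ -e^(t)cos(3t); -4·3/((s - 1)^2 + 9) ↔ -4e^(t)sin(3t).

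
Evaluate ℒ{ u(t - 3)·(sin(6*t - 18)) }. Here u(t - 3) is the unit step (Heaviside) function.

By the second shifting theorem, L{u(t - c)·g(t - c)} = e^(-cs)·H(s) with c = 3 and H(s) = L{g(t)}.
L{sin(6t)} = 6/(s^2 + 36).

6*exp(-3*s)/(s^2 + 36)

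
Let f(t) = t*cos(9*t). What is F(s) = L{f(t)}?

F(s) = (s - 9)*(s + 9)/(s^2 + 81)^2

L{cos(9t)} = s/(s^2 + 81).
Then apply L{t·g(t)} = -d/ds[G(s)] with G(s) = s/(s^2 + 81):
differentiating 1 time and applying the sign gives (s - 9)*(s + 9)/(s^2 + 81)^2.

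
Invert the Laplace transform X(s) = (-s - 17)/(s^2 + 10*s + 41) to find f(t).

Complete the square in the denominator: s^2 + 10*s + 41 = (s + 5)^2 + 4^2.
Split the numerator to match: -s - 17 = -1·(s + 5) - 3·4.
Invert each term: -1·(s + 5)/((s + 5)^2 + 16) ↔ -e^(-5t)cos(4t); -3·4/((s + 5)^2 + 16) ↔ -3e^(-5t)sin(4t).

f(t) = -3*exp(-5*t)*sin(4*t) - exp(-5*t)*cos(4*t)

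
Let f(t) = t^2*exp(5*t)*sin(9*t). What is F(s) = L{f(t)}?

F(s) = 54*(s^2 - 10*s - 2)/(s^2 - 10*s + 106)^3

L{sin(9t)} = 9/(s^2 + 81).
Multiplying by e^(5t) shifts s → s - 5, so L{exp(5*t)*sin(9*t)} = 9/((s - 5)^2 + 81).
Then apply L{t^2·g(t)} = (-1)^2 d^2/ds^2[G(s)] with G(s) = 9/((s - 5)^2 + 81):
differentiating 2 times and applying the sign gives 54*(s^2 - 10*s - 2)/(s^2 - 10*s + 106)^3.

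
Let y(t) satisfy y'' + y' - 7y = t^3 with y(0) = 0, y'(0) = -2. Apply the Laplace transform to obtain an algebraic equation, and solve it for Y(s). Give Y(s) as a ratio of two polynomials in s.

Y(s) = (-2*s^4 + 6)/(s^6 + s^5 - 7*s^4)

Laplace-transform each side.
Using L{y''} = s^2 Y - s·y(0) - y'(0) and L{y'} = sY - y(0), with y(0) = 0, y'(0) = -2, the left side becomes (s^2 + s - 7)Y - (-2).
The right side is L{t^3} = 6/s^4.
So (s^2 + s - 7)Y = 6/s^4 + (-2).
Solve for Y(s) and write it as one ratio of polynomials.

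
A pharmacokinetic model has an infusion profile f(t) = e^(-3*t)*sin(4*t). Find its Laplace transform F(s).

L{sin(4t)} = 4/(s^2 + 16).
By the first shifting theorem, multiplying by e^(-3t) replaces s with s + 3.

F(s) = 4/((s + 3)^2 + 16)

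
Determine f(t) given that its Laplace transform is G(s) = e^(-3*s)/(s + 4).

f(t) = Heaviside(t - 3)*(exp(-4*t + 12))

The factor e^(-3s) signals a time shift by c = 3 (second shifting theorem).
L{e^(-4t)} = 1/(s + 4), so L^-1{1/(s + 4)} = e^(-4*t).
Hence the inverse is u(t - 3) times that function evaluated at t - 3.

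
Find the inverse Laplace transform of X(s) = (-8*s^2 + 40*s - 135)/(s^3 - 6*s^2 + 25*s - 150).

Factor the denominator: s^3 - 6*s^2 + 25*s - 150 = (s - 6)*(s^2 + 25).
Partial fraction decomposition gives [-3/(s - 6)] + [-5*s/(s^2 + 25)] + [10/(s^2 + 25)].
Invert each term: -3/(s - 6) ↔ -3e^(6t); -5·s/(s^2 + 25) ↔ -5cos(5t); 2·5/(s^2 + 25) ↔ 2sin(5t).

-3*exp(6*t) + 2*sin(5*t) - 5*cos(5*t)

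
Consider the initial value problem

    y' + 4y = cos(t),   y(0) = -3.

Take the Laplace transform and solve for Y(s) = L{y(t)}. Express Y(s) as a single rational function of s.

Y(s) = (-3*s^2 + s - 3)/(s^3 + 4*s^2 + s + 4)

Apply the Laplace transform to the equation.
With L{y'} = sY - y(0) = sY - (-3): the LHS transforms to (s + 4)Y - (-3).
The right side is L{cos(t)} = s/(s^2 + 1).
So (s + 4)Y = s/(s^2 + 1) + (-3).
Isolate Y and clear denominators.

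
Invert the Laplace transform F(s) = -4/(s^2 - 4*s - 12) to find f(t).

f(t) = -exp(2*t)*sinh(4*t)

Rewrite the denominator: s^2 - 4*s - 12 = (s - 2)^2 - 16.
The form in (s - 2) signals a first-shifting-theorem factor e^(2t).
Since L{sinh(4t)} = 4/(s^2 - 16), the inverse is exp(2*t)*sinh(4*t), scaled by -1.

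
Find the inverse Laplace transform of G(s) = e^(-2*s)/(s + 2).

Heaviside(t - 2)*(exp(-2*t + 4))

The factor e^(-2s) signals a time shift by c = 2 (second shifting theorem).
L{e^(-2t)} = 1/(s + 2), so L^-1{1/(s + 2)} = e^(-2*t).
Hence the inverse is u(t - 2) times that function evaluated at t - 2.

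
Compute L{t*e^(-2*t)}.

(s + 2)^(-2)

L{t} = 1!/s^2 = 1/s^2.
By the first shifting theorem, multiplying by e^(-2t) replaces s with s + 2.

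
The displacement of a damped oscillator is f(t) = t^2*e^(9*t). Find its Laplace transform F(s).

L{e^(9t)} = 1/(s - 9).
Then apply L{t^2·g(t)} = (-1)^2 d^2/ds^2[G(s)] with G(s) = 1/(s - 9):
differentiating 2 times and applying the sign gives 2/(s - 9)^3.

F(s) = 2/(s - 9)^3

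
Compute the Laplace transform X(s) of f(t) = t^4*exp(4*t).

L{t^4} = 4!/s^5 = 24/s^5.
By the first shifting theorem, multiplying by e^(4t) replaces s with s - 4.

X(s) = 24/(s - 4)^5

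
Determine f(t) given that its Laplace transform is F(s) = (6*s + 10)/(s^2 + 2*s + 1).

Factor the denominator: s^2 + 2*s + 1 = (s + 1)^2.
Partial fraction decomposition gives [6/(s + 1)] + [4/(s + 1)^2].
Invert each term: 6/(s + 1) ↔ 6e^(-t); 4/(s + 1)^2 ↔ 4t·e^(-t).

f(t) = 4*t*exp(-t) + 6*exp(-t)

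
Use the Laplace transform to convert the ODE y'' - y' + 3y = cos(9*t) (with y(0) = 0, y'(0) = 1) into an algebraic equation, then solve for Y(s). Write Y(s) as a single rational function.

Take the Laplace transform of both sides.
With L{y''} = s^2 Y - s·y(0) - y'(0) and L{y'} = sY - y(0), with y(0) = 0, y'(0) = 1: the LHS transforms to (s^2 - s + 3)Y - (1).
The right side is L{cos(9*t)} = s/(s^2 + 81).
So (s^2 - s + 3)Y = s/(s^2 + 81) + (1).
Isolate Y and clear denominators.

Y(s) = (s^2 + s + 81)/(s^4 - s^3 + 84*s^2 - 81*s + 243)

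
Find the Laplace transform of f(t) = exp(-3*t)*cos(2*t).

L{cos(2t)} = s/(s^2 + 4).
By the first shifting theorem, multiplying by e^(-3t) replaces s with s + 3.

(s + 3)/((s + 3)^2 + 4)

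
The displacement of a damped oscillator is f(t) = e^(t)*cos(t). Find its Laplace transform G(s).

G(s) = (s - 1)/((s - 1)^2 + 1)

L{cos(t)} = s/(s^2 + 1).
By the first shifting theorem, multiplying by e^(t) replaces s with s - 1.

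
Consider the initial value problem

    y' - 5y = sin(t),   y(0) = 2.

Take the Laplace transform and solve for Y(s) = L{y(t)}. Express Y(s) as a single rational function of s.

Apply the Laplace transform to the equation.
With L{y'} = sY - y(0) = sY - 2: the LHS transforms to (s - 5)Y - (2).
The right side is L{sin(t)} = 1/(s^2 + 1).
So (s - 5)Y = 1/(s^2 + 1) + (2).
Divide through and combine into a single rational function.

Y(s) = (2*s^2 + 3)/(s^3 - 5*s^2 + s - 5)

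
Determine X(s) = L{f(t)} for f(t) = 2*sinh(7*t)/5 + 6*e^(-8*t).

X(s) = 14/(5*(s^2 - 49)) + 6/(s + 8)

The transform is linear, so treat each term independently.
(2/5)·[L{sinh(7t)} = 7/(s^2 - 49)]; (6)·[L{e^(-8t)} = 1/(s + 8)].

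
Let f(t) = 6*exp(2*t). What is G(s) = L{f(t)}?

G(s) = 6/(s - 2)

L{6} = 6/s.
By the first shifting theorem, multiplying by e^(2t) replaces s with s - 2.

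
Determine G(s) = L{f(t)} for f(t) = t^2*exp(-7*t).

G(s) = 2/(s + 7)^3

L{t^2} = 2!/s^3 = 2/s^3.
By the first shifting theorem, multiplying by e^(-7t) replaces s with s + 7.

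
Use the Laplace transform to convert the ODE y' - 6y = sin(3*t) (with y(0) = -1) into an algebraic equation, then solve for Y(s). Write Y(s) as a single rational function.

Y(s) = (-s^2 - 6)/(s^3 - 6*s^2 + 9*s - 54)

Take the Laplace transform of both sides.
Using L{y'} = sY - y(0) = sY - (-1), the left side becomes (s - 6)Y - (-1).
The right side is L{sin(3*t)} = 3/(s^2 + 9).
So (s - 6)Y = 3/(s^2 + 9) + (-1).
Divide through and combine into a single rational function.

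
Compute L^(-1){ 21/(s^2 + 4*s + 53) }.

3*exp(-2*t)*sin(7*t)

Rewrite the denominator: s^2 + 4*s + 53 = (s + 2)^2 + 49.
The form in (s + 2) signals a first-shifting-theorem factor e^(-2t).
Since L{sin(7t)} = 7/(s^2 + 49), the inverse is exp(-2*t)*sin(7*t), scaled by 3.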